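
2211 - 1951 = 260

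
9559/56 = 170 + 39/56 ≈ 170.70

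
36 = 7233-7197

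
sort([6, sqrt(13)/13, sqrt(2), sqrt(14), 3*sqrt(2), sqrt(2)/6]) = [sqrt(2)/6, sqrt(13)/13, sqrt(2), sqrt(14), 3*sqrt(2), 6]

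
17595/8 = 2199 + 3/8 ≈ 2199.38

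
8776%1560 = 976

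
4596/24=383/2=191.50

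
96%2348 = 96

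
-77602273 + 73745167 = -3857106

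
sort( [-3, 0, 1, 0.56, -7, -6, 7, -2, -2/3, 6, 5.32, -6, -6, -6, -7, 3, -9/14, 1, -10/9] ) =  [-7, -7, -6, -6, -6, -6, -3, -2, -10/9, -2/3, -9/14, 0, 0.56, 1, 1, 3, 5.32, 6, 7] 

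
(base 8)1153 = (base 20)1aj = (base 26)nl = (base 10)619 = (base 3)211221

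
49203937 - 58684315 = -9480378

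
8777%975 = 2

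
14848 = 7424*2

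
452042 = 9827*46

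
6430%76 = 46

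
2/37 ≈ 0.0541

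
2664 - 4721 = -2057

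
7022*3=21066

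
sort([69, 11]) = [11, 69]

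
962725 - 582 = 962143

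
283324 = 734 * 386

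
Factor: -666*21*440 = -1*2^4*3^3*5^1*7^1*11^1*37^1 = -6153840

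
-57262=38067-95329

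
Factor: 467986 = 2^1*233993^1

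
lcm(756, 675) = 18900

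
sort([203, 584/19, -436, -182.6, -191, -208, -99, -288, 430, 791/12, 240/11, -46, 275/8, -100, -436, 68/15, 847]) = [-436, -436, -288, -208, -191, -182.6, -100, -99, -46, 68/15, 240/11, 584/19, 275/8, 791/12, 203, 430, 847]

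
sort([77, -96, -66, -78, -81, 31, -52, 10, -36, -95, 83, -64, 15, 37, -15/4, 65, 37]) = [-96, -95, -81, -78, -66, -64, -52, -36, -15/4, 10, 15, 31, 37, 37, 65, 77, 83]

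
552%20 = 12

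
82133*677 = 55604041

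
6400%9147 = 6400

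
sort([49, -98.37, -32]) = [-98.37, -32, 49]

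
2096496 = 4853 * 432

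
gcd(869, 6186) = 1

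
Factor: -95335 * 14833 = -1 * 5^1 * 7^1 * 13^1 * 23^1 * 163^1 * 829^1 = -1414104055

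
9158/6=4579/3 ≈ 1526.33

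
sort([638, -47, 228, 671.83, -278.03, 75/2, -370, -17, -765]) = [-765, -370, -278.03, -47, -17, 75/2, 228, 638, 671.83]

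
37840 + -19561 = 18279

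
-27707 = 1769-29476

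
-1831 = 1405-3236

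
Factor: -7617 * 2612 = -1 * 2^2 * 3^1 * 653^1 * 2539^1 = -19895604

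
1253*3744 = 4691232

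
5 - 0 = 5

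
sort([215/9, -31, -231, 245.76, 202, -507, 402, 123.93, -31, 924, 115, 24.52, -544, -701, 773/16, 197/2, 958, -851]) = [-851, -701, -544, -507, -231, -31, -31, 215/9, 24.52, 773/16, 197/2, 115, 123.93, 202, 245.76, 402, 924, 958]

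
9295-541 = 8754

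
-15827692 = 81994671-97822363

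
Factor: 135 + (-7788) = -1*3^1*2551^1 = -7653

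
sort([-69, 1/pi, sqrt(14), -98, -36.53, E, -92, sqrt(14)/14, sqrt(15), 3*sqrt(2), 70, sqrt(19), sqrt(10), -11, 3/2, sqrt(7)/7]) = [-98, -92, -69, -36.53, -11, sqrt(14)/14, 1/pi, sqrt(7)/7, 3/2, E, sqrt(10), sqrt(14), sqrt(15), 3*sqrt(2), sqrt(19), 70]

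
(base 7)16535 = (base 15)1605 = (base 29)5i3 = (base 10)4730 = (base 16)127a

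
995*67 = 66665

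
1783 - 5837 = -4054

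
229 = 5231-5002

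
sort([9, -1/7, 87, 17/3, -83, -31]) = [-83, -31, -1/7, 17/3, 9, 87]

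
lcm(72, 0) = 0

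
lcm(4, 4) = 4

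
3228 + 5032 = 8260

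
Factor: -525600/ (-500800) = 2^ (-1)*3^2*73^1*313^ (-1) = 657/626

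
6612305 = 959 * 6895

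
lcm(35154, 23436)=70308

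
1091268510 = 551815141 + 539453369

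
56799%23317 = 10165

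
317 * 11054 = 3504118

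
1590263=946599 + 643664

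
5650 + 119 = 5769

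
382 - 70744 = -70362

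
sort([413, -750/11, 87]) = [-750/11, 87, 413]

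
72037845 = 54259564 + 17778281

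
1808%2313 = 1808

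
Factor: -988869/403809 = -1 * 7^1 * 31^2 * 41^(-1) * 67^(-1) = -6727/2747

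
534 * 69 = 36846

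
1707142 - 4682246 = -2975104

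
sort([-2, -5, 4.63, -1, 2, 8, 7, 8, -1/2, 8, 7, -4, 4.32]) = [-5, -4, -2, -1, -1/2, 2, 4.32, 4.63, 7, 7, 8, 8, 8]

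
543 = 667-124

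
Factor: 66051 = 3^2*41^1*179^1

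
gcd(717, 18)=3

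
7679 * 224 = 1720096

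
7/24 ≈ 0.292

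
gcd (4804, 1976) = 4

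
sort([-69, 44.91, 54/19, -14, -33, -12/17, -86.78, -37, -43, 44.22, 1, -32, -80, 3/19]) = [-86.78, -80, -69, -43, -37, -33, -32, -14, -12/17, 3/19, 1, 54/19, 44.22, 44.91]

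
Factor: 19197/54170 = 2^(-1)*3^5*5^(-1)*79^1*5417^(-1)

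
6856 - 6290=566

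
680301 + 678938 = 1359239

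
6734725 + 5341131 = 12075856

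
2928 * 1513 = 4430064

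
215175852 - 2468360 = 212707492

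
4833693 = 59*81927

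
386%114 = 44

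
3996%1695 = 606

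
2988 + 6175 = 9163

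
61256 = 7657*8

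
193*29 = 5597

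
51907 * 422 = 21904754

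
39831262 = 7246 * 5497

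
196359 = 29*6771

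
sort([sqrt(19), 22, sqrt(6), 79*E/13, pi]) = [sqrt(6), pi, sqrt(19), 79*E/13, 22]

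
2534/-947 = -2 - 640/947 ≈ -2.68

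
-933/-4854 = 311/1618 ≈ 0.192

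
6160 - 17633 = -11473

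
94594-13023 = 81571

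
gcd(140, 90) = 10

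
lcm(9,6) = 18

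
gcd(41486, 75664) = 2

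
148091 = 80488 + 67603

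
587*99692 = 58519204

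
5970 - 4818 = 1152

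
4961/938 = 5 + 271/938 ≈ 5.29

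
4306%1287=445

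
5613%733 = 482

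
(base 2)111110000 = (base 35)e6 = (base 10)496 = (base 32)fg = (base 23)ld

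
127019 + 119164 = 246183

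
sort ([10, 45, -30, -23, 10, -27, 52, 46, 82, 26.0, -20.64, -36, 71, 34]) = [-36, -30, -27, -23, -20.64, 10, 10, 26.0, 34, 45, 46, 52, 71, 82]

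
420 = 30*14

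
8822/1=8822=8822.00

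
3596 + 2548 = 6144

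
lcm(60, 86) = 2580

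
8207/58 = 141+1/2 = 141.50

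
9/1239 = 3/413 ≈ 0.00726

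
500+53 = 553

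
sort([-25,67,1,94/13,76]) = [-25,1,94/13,67,76]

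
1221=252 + 969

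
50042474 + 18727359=68769833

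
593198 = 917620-324422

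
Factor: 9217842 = 2^1 * 3^1 * 17^1 * 90371^1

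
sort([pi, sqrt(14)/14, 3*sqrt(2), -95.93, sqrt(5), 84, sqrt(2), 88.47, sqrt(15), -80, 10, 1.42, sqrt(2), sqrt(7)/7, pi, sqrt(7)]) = [-95.93, -80, sqrt(14)/14, sqrt(7)/7, sqrt(2), sqrt(2), 1.42, sqrt(5), sqrt(7), pi, pi, sqrt(15), 3*sqrt(2), 10, 84, 88.47]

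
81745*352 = 28774240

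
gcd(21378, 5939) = 1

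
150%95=55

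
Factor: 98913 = 3^1*32971^1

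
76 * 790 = 60040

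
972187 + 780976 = 1753163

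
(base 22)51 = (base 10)111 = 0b1101111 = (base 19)5g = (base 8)157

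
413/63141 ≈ 0.00654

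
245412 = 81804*3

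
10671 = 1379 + 9292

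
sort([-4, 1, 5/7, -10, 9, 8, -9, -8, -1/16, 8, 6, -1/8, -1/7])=[-10, -9, -8, -4, -1/7, -1/8, -1/16, 5/7, 1, 6, 8, 8, 9]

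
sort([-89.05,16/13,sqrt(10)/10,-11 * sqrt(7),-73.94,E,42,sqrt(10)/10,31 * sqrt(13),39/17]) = [-89.05,-73.94,-11 * sqrt(7),sqrt(10)/10,sqrt(10)/10,16/13,39/17,E,42,31 * sqrt(13)]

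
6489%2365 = 1759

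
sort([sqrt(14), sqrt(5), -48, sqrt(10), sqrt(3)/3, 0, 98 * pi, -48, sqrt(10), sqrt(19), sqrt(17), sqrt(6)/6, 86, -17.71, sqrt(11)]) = [-48, -48, -17.71, 0, sqrt(6)/6, sqrt(3)/3, sqrt(5), sqrt(10), sqrt(10), sqrt(11), sqrt(14), sqrt(17), sqrt(19), 86, 98 * pi]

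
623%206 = 5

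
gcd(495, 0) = 495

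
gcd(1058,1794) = 46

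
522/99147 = 174/33049 ≈ 0.00526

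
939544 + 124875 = 1064419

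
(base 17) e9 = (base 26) 9d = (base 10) 247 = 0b11110111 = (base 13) 160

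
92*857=78844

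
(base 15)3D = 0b111010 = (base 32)1Q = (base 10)58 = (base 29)20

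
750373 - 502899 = 247474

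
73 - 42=31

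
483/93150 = 7/1350 ≈ 0.00519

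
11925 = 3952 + 7973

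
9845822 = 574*17153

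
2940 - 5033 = -2093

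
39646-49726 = -10080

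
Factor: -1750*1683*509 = -1*2^1*3^2*5^3*7^1*11^1*17^1*509^1 = -1499132250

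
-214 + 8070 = 7856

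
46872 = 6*7812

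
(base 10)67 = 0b1000011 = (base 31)25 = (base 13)52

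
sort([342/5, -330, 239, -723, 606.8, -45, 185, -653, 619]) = [-723, -653, -330, -45, 342/5, 185, 239, 606.8, 619]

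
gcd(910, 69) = 1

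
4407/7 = 629 + 4/7 ≈ 629.57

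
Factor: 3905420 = 2^2*5^1*195271^1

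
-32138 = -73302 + 41164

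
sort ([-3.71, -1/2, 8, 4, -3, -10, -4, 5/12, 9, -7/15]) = [-10, -4, -3.71, -3, -1/2, -7/15, 5/12, 4, 8, 9]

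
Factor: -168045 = -1*3^1*5^1*17^1*659^1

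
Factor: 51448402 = 2^1*269^1*95629^1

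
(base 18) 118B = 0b1100010100111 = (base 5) 200221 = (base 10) 6311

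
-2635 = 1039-3674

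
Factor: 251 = 251^1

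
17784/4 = 4446 = 4446.00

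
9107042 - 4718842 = 4388200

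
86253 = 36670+49583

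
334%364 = 334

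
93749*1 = 93749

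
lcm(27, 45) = 135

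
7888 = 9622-1734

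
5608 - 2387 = 3221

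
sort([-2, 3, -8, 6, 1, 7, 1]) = [-8, -2, 1, 1, 3, 6, 7]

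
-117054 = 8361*(-14)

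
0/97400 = 0 = 0.00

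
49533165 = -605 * (-81873)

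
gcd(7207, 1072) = 1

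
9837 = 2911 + 6926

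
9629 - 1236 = 8393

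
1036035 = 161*6435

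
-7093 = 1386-8479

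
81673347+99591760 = 181265107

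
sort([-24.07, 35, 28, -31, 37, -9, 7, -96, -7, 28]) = [-96, -31, -24.07, -9, -7, 7, 28, 28, 35, 37]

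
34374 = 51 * 674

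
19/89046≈0.000213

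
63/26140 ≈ 0.00241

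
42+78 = 120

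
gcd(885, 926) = 1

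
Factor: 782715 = 3^1 * 5^1 * 52181^1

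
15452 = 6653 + 8799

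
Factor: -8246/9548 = -1*2^(-1)*11^(-1)*19^1 = -19/22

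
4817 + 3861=8678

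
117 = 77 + 40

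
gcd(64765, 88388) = 1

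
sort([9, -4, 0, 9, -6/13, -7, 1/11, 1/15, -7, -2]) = [-7, -7, -4, -2, -6/13, 0, 1/15, 1/11, 9, 9]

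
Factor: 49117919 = 31^1*103^1*15383^1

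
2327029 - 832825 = 1494204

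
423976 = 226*1876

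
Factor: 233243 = 23^1*10141^1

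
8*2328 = 18624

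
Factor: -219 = -1*3^1*73^1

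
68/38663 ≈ 0.00176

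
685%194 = 103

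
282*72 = 20304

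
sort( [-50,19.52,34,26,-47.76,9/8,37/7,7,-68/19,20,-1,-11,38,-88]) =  [-88,-50,-47.76,-11,-68/19,-1,9/8,37/7,7,19.52,20,26,34,38]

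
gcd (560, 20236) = 4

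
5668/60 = 94 + 7/15 ≈ 94.47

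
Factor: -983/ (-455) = 5^ (-1)*7^ (-1)*13^ (-1)*983^1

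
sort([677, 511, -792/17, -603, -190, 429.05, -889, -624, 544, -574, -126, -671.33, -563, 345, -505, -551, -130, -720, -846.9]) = [-889, -846.9, -720, -671.33, -624, -603, -574, -563, -551, -505, -190, -130, -126, -792/17, 345, 429.05, 511, 544, 677]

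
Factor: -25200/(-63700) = 2^2 * 3^2 * 7^(-1) * 13^(-1) = 36/91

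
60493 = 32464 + 28029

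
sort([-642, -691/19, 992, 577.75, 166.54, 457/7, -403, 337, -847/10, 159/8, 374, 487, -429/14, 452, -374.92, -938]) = [-938, -642, -403, -374.92, -847/10, -691/19, -429/14, 159/8, 457/7, 166.54, 337, 374, 452, 487, 577.75, 992]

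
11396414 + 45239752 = 56636166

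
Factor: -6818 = -1*2^1*7^1*487^1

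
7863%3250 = 1363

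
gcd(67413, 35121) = 69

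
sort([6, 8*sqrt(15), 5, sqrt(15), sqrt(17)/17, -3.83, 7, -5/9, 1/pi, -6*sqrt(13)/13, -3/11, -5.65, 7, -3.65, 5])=[-5.65, -3.83, -3.65, -6*sqrt(13)/13, -5/9, -3/11, sqrt(17)/17, 1/pi, sqrt(15), 5, 5, 6, 7, 7, 8*sqrt(15)]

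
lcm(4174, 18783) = 37566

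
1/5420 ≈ 0.000185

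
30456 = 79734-49278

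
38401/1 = 38401 = 38401.00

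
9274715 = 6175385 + 3099330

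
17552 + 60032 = 77584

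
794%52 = 14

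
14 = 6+8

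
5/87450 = 1/17490 ≈ 0.0000572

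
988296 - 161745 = 826551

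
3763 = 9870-6107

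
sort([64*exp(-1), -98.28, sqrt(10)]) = [-98.28, sqrt(10), 64*exp(-1)]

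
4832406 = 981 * 4926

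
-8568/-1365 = 408/65≈6.28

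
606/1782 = 101/297 ≈ 0.340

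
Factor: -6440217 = -1*3^1*7^2*193^1*227^1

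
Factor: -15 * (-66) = 2^1 * 3^2 * 5^1 * 11^1 = 990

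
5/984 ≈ 0.00508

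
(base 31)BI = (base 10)359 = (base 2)101100111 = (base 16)167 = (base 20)HJ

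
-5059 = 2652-7711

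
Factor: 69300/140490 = 2^1*5^1*11^1*223^(-1) = 110/223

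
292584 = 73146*4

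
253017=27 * 9371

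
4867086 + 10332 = 4877418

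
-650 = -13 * 50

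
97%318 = 97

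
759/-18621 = -253/6207 ≈ -0.0408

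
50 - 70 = -20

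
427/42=61/6≈10.17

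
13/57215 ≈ 0.000227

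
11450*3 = 34350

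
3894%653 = 629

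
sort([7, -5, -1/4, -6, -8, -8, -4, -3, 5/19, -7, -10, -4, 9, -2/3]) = [-10, -8, -8, -7, -6, -5, -4, -4, -3, -2/3, -1/4, 5/19, 7, 9]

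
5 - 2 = 3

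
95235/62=1536 + 3/62 ≈ 1536.05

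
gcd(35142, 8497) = 1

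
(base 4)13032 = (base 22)l0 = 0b111001110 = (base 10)462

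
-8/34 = -4/17 ≈ -0.235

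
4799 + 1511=6310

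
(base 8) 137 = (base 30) 35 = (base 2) 1011111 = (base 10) 95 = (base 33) 2t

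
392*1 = 392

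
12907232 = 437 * 29536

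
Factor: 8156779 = 8156779^1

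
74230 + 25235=99465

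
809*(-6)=-4854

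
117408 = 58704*2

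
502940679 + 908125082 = 1411065761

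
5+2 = 7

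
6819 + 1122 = 7941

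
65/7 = 9 + 2/7 ≈ 9.29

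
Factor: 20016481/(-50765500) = -1*2^(-2)*5^(-3)*19^1*113^1*9323^1*101531^(-1) 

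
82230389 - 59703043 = 22527346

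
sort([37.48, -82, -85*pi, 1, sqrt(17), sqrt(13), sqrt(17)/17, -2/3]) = [-85*pi, -82, -2/3, sqrt(17)/17, 1, sqrt(13), sqrt(17), 37.48]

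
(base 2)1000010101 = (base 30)hn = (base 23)104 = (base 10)533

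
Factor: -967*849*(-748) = 2^2*3^1*11^1*17^1*283^1*967^1 = 614095284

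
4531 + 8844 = 13375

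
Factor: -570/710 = -1*3^1*19^1*71^(-1) = -57/71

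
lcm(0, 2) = 0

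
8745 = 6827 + 1918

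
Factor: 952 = 2^3 * 7^1 * 17^1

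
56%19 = 18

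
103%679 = 103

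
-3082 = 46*(-67)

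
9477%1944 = 1701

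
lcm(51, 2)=102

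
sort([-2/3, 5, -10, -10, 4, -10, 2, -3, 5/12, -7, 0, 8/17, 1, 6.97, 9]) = [-10, -10, -10, -7, -3, -2/3, 0, 5/12, 8/17, 1, 2, 4, 5, 6.97, 9]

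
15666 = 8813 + 6853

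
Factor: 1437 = 3^1 * 479^1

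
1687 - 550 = 1137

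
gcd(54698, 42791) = 7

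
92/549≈0.168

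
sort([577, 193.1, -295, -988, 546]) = [-988, -295, 193.1, 546, 577]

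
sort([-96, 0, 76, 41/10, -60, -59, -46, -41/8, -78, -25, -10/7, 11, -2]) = [-96, -78, -60, -59, -46, -25, -41/8, -2, -10/7, 0, 41/10, 11, 76]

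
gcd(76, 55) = 1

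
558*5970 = 3331260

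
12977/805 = 16 + 97/805 ≈ 16.12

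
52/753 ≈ 0.0691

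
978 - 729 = 249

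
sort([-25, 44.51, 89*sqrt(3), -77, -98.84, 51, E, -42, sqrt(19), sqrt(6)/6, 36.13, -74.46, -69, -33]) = [-98.84, -77, -74.46, -69, -42, -33, -25, sqrt(6)/6, E, sqrt(19), 36.13, 44.51, 51, 89*sqrt(3)]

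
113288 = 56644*2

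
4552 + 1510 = 6062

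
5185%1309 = 1258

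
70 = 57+13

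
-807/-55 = 14 + 37/55 ≈ 14.67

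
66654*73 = 4865742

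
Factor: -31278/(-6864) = 2^(-3)*11^(-1)*401^1 = 401/88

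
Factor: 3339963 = 3^2 * 11^2 * 3067^1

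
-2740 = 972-3712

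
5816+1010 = 6826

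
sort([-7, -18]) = [-18, -7]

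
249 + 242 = 491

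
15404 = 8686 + 6718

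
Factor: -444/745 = -1*2^2*3^1*5^(-1)*37^1*149^(-1)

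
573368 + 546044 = 1119412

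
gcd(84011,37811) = 1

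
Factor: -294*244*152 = -1*2^6*3^1*7^2*19^1*61^1 = -10903872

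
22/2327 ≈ 0.00945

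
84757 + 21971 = 106728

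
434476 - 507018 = -72542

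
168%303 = 168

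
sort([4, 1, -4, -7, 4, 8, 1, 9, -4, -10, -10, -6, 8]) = [-10, -10, -7, -6, -4, -4, 1, 1, 4, 4, 8, 8, 9]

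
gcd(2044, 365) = 73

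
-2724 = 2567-5291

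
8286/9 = 2762/3 ≈ 920.67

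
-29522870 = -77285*382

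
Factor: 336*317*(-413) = -1*2^4*3^1*7^2*59^1*317^1 = -43989456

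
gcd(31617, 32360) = 1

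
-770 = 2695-3465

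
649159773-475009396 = 174150377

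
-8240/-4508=2060/1127 ≈ 1.83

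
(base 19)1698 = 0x23f4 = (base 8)21764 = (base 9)13556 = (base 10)9204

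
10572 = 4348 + 6224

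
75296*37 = 2785952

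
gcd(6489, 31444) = 7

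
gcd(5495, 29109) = 1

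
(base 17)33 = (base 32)1m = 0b110110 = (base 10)54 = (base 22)2a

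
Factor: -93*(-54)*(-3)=-1*2^1*3^5*31^1=-15066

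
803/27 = 29 + 20/27 ≈ 29.74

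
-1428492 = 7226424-8654916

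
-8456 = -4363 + -4093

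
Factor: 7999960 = 2^3*5^1*199999^1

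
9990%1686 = 1560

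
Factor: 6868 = 2^2 * 17^1 * 101^1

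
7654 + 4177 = 11831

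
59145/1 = 59145 = 59145.00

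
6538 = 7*934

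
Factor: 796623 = 3^1*265541^1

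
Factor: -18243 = -1 * 3^2 * 2027^1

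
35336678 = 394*89687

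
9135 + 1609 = 10744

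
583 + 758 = 1341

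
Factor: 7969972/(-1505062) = -1 * 2^1 * 13^(-1) * 107^(-1) * 541^(-1) * 1992493^1 = -3984986/752531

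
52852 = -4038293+4091145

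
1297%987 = 310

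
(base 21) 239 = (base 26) 1ai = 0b1110111010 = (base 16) 3ba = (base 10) 954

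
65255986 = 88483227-23227241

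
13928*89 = 1239592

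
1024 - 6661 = -5637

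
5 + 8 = 13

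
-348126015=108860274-456986289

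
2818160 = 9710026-6891866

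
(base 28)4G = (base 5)1003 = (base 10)128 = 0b10000000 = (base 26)4O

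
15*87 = 1305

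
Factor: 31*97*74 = 2^1*31^1*37^1*97^1 = 222518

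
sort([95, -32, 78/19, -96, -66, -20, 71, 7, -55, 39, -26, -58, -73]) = [-96, -73, -66, -58, -55, -32, -26, -20, 78/19, 7, 39, 71, 95]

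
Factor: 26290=2^1*5^1*11^1*239^1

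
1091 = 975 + 116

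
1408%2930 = 1408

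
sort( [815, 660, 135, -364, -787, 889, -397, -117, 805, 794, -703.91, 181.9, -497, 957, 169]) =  [-787, -703.91, -497, -397, -364, -117, 135, 169, 181.9, 660, 794, 805, 815, 889, 957]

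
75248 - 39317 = 35931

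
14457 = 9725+4732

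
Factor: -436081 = -1 * 436081^1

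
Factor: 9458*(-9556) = -1*2^3*2389^1*4729^1 = -90380648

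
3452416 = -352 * (-9808)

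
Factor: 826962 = 2^1 * 3^1 * 137827^1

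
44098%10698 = 1306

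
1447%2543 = 1447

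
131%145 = 131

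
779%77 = 9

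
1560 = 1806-246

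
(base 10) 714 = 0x2ca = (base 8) 1312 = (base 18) 23c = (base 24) 15i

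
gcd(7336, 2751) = 917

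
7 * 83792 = 586544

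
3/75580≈0.0000397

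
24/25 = 0.96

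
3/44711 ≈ 0.0000671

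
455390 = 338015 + 117375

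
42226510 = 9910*4261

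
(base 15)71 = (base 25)46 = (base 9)127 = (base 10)106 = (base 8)152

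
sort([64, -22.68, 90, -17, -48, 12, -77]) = [-77, -48, -22.68, -17, 12, 64, 90]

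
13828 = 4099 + 9729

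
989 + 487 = 1476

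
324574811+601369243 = 925944054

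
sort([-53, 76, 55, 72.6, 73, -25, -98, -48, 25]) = [-98, -53, -48, -25, 25, 55, 72.6, 73, 76]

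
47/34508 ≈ 0.00136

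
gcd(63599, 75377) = 1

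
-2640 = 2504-5144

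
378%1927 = 378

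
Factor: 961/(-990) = -1*2^(-1)*3^(-2)*5^(-1)*11^(-1)*31^2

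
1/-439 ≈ -0.00228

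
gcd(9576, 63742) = 14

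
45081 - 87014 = -41933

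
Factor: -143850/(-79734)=5^2*7^1*97^(-1)=175/97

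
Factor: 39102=2^1*3^1*7^3*19^1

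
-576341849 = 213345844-789687693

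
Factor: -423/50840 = -1*2^(-3)*3^2*5^(-1)*31^(-1)*41^(-1)*47^1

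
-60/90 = -2/3 ≈ -0.667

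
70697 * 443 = 31318771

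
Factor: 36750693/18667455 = 5^ (-1) * 7^1 * 19^1 * 367^ (-1) * 3391^ (-1) * 92107^1 = 12250231/6222485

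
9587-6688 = 2899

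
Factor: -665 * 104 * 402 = -1 * 2^4 * 3^1 * 5^1 * 7^1 * 13^1 * 19^1 * 67^1 = -27802320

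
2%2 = 0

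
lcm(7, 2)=14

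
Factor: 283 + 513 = 2^2*199^1 = 796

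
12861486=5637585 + 7223901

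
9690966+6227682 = 15918648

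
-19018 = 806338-825356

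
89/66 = 1 + 23/66 ≈ 1.35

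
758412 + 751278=1509690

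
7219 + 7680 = 14899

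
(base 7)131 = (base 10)71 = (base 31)29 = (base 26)2j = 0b1000111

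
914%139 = 80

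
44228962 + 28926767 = 73155729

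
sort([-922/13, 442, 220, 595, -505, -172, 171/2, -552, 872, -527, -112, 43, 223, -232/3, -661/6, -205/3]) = [-552, -527, -505, -172, -112, -661/6, -232/3, -922/13, -205/3, 43, 171/2, 220, 223, 442, 595, 872]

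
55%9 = 1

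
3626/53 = 68 + 22/53 ≈ 68.42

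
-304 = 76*(-4)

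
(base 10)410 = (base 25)ga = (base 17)172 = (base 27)f5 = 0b110011010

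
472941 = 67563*7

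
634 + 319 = 953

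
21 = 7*3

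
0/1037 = 0 = 0.00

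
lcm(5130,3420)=10260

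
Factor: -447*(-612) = 2^2*3^3*17^1*149^1 = 273564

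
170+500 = 670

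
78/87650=39/43825 ≈ 0.000890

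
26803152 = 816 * 32847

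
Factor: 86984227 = 11^1 * 43^1 * 173^1 * 1063^1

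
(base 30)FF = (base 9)566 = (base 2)111010001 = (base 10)465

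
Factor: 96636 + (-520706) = -1*2^1*5^1*42407^1 = -424070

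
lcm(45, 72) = 360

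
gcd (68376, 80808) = 6216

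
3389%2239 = 1150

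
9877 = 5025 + 4852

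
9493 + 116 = 9609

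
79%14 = 9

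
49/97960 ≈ 0.000500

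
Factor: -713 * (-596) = 2^2 * 23^1 * 31^1 * 149^1 = 424948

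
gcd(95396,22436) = 4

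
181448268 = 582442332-400994064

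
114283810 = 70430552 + 43853258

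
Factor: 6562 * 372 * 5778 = 2^4 * 3^4 * 17^1 * 31^1 * 107^1 * 193^1 = 14104467792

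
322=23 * 14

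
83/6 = 13 + 5/6 ≈ 13.83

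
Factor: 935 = 5^1 * 11^1 * 17^1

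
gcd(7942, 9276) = 2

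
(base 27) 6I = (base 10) 180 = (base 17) AA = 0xB4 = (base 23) 7J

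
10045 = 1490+8555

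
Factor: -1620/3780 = -1 * 3^1 * 7^(-1) = -3/7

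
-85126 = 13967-99093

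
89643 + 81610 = 171253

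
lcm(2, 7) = 14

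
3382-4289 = -907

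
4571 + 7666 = 12237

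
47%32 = 15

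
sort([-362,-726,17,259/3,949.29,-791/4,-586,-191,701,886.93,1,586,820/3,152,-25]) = [-726,-586,-362,-791/4,-191,-25,1,17,259/3,152,820/3,586,701,886.93,949.29]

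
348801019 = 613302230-264501211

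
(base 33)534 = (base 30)64s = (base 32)5dc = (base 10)5548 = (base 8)12654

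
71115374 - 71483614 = -368240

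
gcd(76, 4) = 4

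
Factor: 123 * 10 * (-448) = -1 * 2^7 * 3^1 * 5^1 * 7^1 * 41^1 = -551040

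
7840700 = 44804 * 175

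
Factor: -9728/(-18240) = 2^3 * 3^(-1) * 5^(-1) = 8/15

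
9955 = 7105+2850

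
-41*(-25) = 1025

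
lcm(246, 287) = 1722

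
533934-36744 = 497190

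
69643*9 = 626787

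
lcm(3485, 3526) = 299710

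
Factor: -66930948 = -1*2^2*3^7*7^1*1093^1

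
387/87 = 129/29 ≈ 4.45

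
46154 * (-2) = -92308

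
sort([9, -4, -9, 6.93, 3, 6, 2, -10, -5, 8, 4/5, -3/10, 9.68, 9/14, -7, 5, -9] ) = [-10, -9, -9, -7, -5, -4, -3/10, 9/14, 4/5, 2, 3, 5, 6, 6.93, 8, 9, 9.68] 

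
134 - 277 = -143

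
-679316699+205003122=-474313577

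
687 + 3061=3748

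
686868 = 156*4403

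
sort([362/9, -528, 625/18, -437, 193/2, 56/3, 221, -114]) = [-528, -437, -114, 56/3, 625/18, 362/9, 193/2, 221]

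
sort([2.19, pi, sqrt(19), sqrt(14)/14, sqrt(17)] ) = [sqrt(14)/14, 2.19, pi, sqrt(17), sqrt(19)] 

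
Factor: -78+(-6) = -1*2^2*3^1*7^1 = -84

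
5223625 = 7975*655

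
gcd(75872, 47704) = 8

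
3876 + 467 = 4343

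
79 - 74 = 5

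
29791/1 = 29791 = 29791.00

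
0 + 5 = 5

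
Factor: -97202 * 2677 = -1 * 2^1 * 7^1 * 53^1 * 131^1 * 2677^1 = -260209754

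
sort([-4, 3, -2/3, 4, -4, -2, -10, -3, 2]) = [-10, -4, -4, -3, -2, -2/3, 2, 3, 4]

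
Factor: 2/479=2^1 * 479^(-1)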